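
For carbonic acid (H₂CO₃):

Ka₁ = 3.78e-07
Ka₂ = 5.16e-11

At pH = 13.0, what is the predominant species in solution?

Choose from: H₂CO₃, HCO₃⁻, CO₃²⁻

pKa₁ = 6.42, pKa₂ = 10.29. For a polyprotic acid the predominant species crosses at each pKa: below pKa_n the protonated form dominates, above it the deprotonated form does. At pH = 13.0, the predominant species is CO₃²⁻.

CO₃²⁻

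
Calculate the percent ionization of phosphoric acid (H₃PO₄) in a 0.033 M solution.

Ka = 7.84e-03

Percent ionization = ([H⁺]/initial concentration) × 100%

Using Ka equilibrium: x² + Ka×x - Ka×C = 0. Solving: [H⁺] = 1.2636e-02. Percent = (1.2636e-02/0.033) × 100

Percent ionization = 38.3%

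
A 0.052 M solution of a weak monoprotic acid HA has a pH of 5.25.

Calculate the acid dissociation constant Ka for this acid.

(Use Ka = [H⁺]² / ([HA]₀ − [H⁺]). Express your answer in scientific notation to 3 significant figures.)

[H⁺] = 10^(−pH) = 10^(−5.25) = 5.623e-06 M. For HA ⇌ H⁺ + A⁻, Ka = [H⁺][A⁻]/[HA] = [H⁺]² / ([HA]₀ − [H⁺]) = (5.623e-06)² / (0.052 − 5.623e-06) = 6.08e-10.

K_a = 6.08e-10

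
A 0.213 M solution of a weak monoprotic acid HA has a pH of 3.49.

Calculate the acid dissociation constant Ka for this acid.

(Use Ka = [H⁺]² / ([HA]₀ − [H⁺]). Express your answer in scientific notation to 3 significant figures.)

[H⁺] = 10^(−pH) = 10^(−3.49) = 3.236e-04 M. For HA ⇌ H⁺ + A⁻, Ka = [H⁺][A⁻]/[HA] = [H⁺]² / ([HA]₀ − [H⁺]) = (3.236e-04)² / (0.213 − 3.236e-04) = 4.92e-07.

K_a = 4.92e-07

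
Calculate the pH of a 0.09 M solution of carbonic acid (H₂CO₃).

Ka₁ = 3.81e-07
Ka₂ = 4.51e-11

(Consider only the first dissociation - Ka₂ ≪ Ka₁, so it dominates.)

First dissociation dominates. From Ka₁ = [H⁺][HA⁻]/[H₂A], x² + Ka₁·x − Ka₁·C = 0 with C = 0.09 M and Ka₁ = 3.81e-07. Solving: [H⁺] = (−Ka₁ + √(Ka₁² + 4·Ka₁·C)) / 2 = 1.8499e-04 M. pH = -log(1.8499e-04) = 3.73.

pH = 3.73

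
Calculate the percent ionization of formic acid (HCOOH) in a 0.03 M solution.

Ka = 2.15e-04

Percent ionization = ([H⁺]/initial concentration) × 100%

Using Ka equilibrium: x² + Ka×x - Ka×C = 0. Solving: [H⁺] = 2.4345e-03. Percent = (2.4345e-03/0.03) × 100

Percent ionization = 8.11%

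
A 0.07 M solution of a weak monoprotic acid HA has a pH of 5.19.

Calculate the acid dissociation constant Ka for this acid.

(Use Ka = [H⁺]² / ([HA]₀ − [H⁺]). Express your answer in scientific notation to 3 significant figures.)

[H⁺] = 10^(−pH) = 10^(−5.19) = 6.457e-06 M. For HA ⇌ H⁺ + A⁻, Ka = [H⁺][A⁻]/[HA] = [H⁺]² / ([HA]₀ − [H⁺]) = (6.457e-06)² / (0.07 − 6.457e-06) = 5.96e-10.

K_a = 5.96e-10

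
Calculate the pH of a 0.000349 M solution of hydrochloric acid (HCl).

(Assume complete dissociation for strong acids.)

[H⁺] = 0.000349 M for strong acid. pH = -log[H⁺] = -log(0.000349)

pH = 3.46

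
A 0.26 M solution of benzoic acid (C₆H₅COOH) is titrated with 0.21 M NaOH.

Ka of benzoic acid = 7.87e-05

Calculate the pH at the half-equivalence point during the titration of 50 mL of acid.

At half-equivalence [HA] = [A⁻], so Henderson-Hasselbalch gives pH = pKa = -log(7.87e-05) = 4.10.

pH = pKa = 4.10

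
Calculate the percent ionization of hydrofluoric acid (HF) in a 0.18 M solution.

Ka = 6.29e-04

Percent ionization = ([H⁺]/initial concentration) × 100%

Using Ka equilibrium: x² + Ka×x - Ka×C = 0. Solving: [H⁺] = 1.0331e-02. Percent = (1.0331e-02/0.18) × 100

Percent ionization = 5.74%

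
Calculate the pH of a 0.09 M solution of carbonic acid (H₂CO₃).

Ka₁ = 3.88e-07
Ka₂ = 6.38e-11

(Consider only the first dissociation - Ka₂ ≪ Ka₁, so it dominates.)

First dissociation dominates. From Ka₁ = [H⁺][HA⁻]/[H₂A], x² + Ka₁·x − Ka₁·C = 0 with C = 0.09 M and Ka₁ = 3.88e-07. Solving: [H⁺] = (−Ka₁ + √(Ka₁² + 4·Ka₁·C)) / 2 = 1.8668e-04 M. pH = -log(1.8668e-04) = 3.73.

pH = 3.73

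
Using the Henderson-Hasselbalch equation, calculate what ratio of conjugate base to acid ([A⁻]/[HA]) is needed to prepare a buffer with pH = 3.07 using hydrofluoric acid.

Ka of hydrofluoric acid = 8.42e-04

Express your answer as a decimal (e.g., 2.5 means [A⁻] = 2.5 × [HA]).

pKa = -log(8.42e-04) = 3.0747. pH = pKa + log([A⁻]/[HA]), so log([A⁻]/[HA]) = pH − pKa = 3.07 − 3.0747 = -0.0047. [A⁻]/[HA] = 10^(-0.0047) = 0.989

[A⁻]/[HA] = 0.989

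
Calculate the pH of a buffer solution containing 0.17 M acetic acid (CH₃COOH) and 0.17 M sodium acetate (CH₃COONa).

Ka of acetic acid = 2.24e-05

pKa = -log(2.24e-05) = 4.65. pH = pKa + log([A⁻]/[HA]) = 4.65 + log(0.17/0.17)

pH = 4.65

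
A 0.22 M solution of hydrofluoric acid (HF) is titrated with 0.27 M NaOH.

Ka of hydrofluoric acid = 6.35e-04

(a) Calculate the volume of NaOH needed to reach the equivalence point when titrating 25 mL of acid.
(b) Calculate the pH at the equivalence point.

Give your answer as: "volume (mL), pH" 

moles acid = 0.22 × 25/1000 = 0.0055 mol; V_base = moles/0.27 × 1000 = 20.4 mL. At equivalence only the conjugate base is present: [A⁻] = 0.0055/0.045 = 1.2122e-01 M. Kb = Kw/Ka = 1.57e-11; [OH⁻] = √(Kb × [A⁻]) = 1.3817e-06; pOH = 5.86; pH = 14 - pOH = 8.14.

V = 20.4 mL, pH = 8.14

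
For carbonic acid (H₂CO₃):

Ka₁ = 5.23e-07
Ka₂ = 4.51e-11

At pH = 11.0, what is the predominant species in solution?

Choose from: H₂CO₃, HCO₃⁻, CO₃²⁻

pKa₁ = 6.28, pKa₂ = 10.35. For a polyprotic acid the predominant species crosses at each pKa: below pKa_n the protonated form dominates, above it the deprotonated form does. At pH = 11.0, the predominant species is CO₃²⁻.

CO₃²⁻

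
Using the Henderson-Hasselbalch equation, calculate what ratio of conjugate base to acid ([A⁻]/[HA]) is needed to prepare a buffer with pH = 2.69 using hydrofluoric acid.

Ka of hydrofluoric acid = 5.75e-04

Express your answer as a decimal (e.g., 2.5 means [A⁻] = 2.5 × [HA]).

pKa = -log(5.75e-04) = 3.2403. pH = pKa + log([A⁻]/[HA]), so log([A⁻]/[HA]) = pH − pKa = 2.69 − 3.2403 = -0.5503. [A⁻]/[HA] = 10^(-0.5503) = 0.282

[A⁻]/[HA] = 0.282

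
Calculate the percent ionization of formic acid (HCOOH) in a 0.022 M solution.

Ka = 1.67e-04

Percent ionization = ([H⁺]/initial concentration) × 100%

Using Ka equilibrium: x² + Ka×x - Ka×C = 0. Solving: [H⁺] = 1.8351e-03. Percent = (1.8351e-03/0.022) × 100

Percent ionization = 8.34%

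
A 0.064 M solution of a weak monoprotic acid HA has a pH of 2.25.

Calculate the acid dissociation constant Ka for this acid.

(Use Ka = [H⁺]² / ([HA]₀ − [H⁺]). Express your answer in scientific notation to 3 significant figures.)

[H⁺] = 10^(−pH) = 10^(−2.25) = 5.623e-03 M. For HA ⇌ H⁺ + A⁻, Ka = [H⁺][A⁻]/[HA] = [H⁺]² / ([HA]₀ − [H⁺]) = (5.623e-03)² / (0.064 − 5.623e-03) = 5.42e-04.

K_a = 5.42e-04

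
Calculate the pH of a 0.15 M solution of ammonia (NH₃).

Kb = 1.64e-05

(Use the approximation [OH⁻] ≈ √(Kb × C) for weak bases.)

[OH⁻] = √(Kb × C) = √(1.64e-05 × 0.15) = 1.5684e-03. pOH = 2.80, pH = 14 - pOH

pH = 11.20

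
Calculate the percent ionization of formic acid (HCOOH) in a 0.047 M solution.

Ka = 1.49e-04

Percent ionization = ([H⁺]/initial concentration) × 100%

Using Ka equilibrium: x² + Ka×x - Ka×C = 0. Solving: [H⁺] = 2.5729e-03. Percent = (2.5729e-03/0.047) × 100

Percent ionization = 5.47%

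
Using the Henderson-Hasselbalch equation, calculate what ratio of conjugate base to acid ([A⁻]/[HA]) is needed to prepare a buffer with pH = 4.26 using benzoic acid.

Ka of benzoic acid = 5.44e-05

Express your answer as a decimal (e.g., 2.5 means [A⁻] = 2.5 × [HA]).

pKa = -log(5.44e-05) = 4.2644. pH = pKa + log([A⁻]/[HA]), so log([A⁻]/[HA]) = pH − pKa = 4.26 − 4.2644 = -0.0044. [A⁻]/[HA] = 10^(-0.0044) = 0.990

[A⁻]/[HA] = 0.990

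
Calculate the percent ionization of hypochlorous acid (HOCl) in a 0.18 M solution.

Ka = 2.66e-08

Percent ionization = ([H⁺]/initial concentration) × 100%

Using Ka equilibrium: x² + Ka×x - Ka×C = 0. Solving: [H⁺] = 6.9182e-05. Percent = (6.9182e-05/0.18) × 100

Percent ionization = 0.0384%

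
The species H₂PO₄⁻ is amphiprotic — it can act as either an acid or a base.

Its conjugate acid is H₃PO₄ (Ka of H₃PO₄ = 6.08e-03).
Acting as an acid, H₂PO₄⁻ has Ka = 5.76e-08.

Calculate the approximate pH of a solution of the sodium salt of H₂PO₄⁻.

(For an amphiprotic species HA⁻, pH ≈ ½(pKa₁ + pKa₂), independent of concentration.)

pKa₁ = -log(6.08e-03) = 2.22; pKa₂ = -log(5.76e-08) = 7.24. For an amphiprotic species, pH ≈ ½(pKa₁ + pKa₂) = ½(2.22 + 7.24) = 4.73.

pH = 4.73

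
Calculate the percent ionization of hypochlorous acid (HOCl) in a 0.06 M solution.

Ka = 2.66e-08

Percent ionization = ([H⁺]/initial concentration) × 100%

Using Ka equilibrium: x² + Ka×x - Ka×C = 0. Solving: [H⁺] = 3.9937e-05. Percent = (3.9937e-05/0.06) × 100

Percent ionization = 0.0666%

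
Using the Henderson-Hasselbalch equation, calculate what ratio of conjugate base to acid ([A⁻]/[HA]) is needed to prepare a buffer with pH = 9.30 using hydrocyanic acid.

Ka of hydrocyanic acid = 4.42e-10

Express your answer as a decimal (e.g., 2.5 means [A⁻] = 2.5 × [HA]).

pKa = -log(4.42e-10) = 9.3546. pH = pKa + log([A⁻]/[HA]), so log([A⁻]/[HA]) = pH − pKa = 9.30 − 9.3546 = -0.0546. [A⁻]/[HA] = 10^(-0.0546) = 0.882

[A⁻]/[HA] = 0.882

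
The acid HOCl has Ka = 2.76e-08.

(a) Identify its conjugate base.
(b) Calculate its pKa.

(a) The conjugate base is formed by removing one H⁺ from HOCl, giving OCl⁻. (b) pKa = -log(Ka) = -log(2.76e-08) = 7.56.

Conjugate base: OCl⁻; pK_a = 7.56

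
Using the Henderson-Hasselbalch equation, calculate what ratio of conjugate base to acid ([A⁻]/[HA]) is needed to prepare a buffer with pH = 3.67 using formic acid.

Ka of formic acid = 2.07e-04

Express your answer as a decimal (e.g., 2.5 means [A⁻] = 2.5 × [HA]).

pKa = -log(2.07e-04) = 3.6840. pH = pKa + log([A⁻]/[HA]), so log([A⁻]/[HA]) = pH − pKa = 3.67 − 3.6840 = -0.0140. [A⁻]/[HA] = 10^(-0.0140) = 0.968

[A⁻]/[HA] = 0.968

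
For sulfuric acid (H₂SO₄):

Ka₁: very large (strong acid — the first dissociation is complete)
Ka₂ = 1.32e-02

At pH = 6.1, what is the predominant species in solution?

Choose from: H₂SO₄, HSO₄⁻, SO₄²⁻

The first dissociation is complete, so H₂SO₄ itself is never the predominant species in water; pKa₂ = -log(1.32e-02) = 1.88. For a polyprotic acid the predominant species crosses at each pKa: below pKa_n the protonated form dominates, above it the deprotonated form does. At pH = 6.1, the predominant species is SO₄²⁻.

SO₄²⁻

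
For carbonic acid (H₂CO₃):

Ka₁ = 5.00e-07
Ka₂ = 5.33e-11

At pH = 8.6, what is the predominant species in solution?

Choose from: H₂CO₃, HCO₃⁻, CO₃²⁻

pKa₁ = 6.30, pKa₂ = 10.27. For a polyprotic acid the predominant species crosses at each pKa: below pKa_n the protonated form dominates, above it the deprotonated form does. At pH = 8.6, the predominant species is HCO₃⁻.

HCO₃⁻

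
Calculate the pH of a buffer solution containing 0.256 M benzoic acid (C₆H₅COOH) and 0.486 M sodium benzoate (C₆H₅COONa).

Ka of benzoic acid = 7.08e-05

pKa = -log(7.08e-05) = 4.15. pH = pKa + log([A⁻]/[HA]) = 4.15 + log(0.486/0.256)

pH = 4.43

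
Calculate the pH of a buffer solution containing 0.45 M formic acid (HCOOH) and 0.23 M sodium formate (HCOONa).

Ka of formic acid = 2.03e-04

pKa = -log(2.03e-04) = 3.69. pH = pKa + log([A⁻]/[HA]) = 3.69 + log(0.23/0.45)

pH = 3.40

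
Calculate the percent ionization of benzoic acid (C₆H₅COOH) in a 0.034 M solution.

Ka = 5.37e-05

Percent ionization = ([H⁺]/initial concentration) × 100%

Using Ka equilibrium: x² + Ka×x - Ka×C = 0. Solving: [H⁺] = 1.3246e-03. Percent = (1.3246e-03/0.034) × 100

Percent ionization = 3.9%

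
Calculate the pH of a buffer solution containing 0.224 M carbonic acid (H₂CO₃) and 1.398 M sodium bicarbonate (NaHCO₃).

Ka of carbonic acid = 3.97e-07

pKa = -log(3.97e-07) = 6.40. pH = pKa + log([A⁻]/[HA]) = 6.40 + log(1.398/0.224)

pH = 7.20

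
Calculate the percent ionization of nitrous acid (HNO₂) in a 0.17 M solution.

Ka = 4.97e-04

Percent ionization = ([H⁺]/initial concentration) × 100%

Using Ka equilibrium: x² + Ka×x - Ka×C = 0. Solving: [H⁺] = 8.9467e-03. Percent = (8.9467e-03/0.17) × 100

Percent ionization = 5.26%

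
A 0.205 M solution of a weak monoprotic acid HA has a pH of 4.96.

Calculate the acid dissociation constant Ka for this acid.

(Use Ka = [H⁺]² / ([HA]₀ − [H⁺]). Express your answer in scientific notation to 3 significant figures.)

[H⁺] = 10^(−pH) = 10^(−4.96) = 1.096e-05 M. For HA ⇌ H⁺ + A⁻, Ka = [H⁺][A⁻]/[HA] = [H⁺]² / ([HA]₀ − [H⁺]) = (1.096e-05)² / (0.205 − 1.096e-05) = 5.87e-10.

K_a = 5.87e-10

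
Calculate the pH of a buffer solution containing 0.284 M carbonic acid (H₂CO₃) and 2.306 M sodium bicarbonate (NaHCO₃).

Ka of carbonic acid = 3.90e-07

pKa = -log(3.90e-07) = 6.41. pH = pKa + log([A⁻]/[HA]) = 6.41 + log(2.306/0.284)

pH = 7.32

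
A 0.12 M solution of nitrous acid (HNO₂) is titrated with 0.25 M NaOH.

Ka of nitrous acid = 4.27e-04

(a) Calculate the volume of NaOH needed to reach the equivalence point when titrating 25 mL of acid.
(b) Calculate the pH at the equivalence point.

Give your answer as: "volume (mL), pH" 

moles acid = 0.12 × 25/1000 = 0.003 mol; V_base = moles/0.25 × 1000 = 12.0 mL. At equivalence only the conjugate base is present: [A⁻] = 0.003/0.037 = 8.1081e-02 M. Kb = Kw/Ka = 2.34e-11; [OH⁻] = √(Kb × [A⁻]) = 1.3780e-06; pOH = 5.86; pH = 14 - pOH = 8.14.

V = 12.0 mL, pH = 8.14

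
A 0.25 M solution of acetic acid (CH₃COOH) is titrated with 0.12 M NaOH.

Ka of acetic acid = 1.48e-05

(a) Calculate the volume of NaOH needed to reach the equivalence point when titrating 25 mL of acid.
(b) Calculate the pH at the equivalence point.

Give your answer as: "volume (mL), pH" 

moles acid = 0.25 × 25/1000 = 0.00625 mol; V_base = moles/0.12 × 1000 = 52.1 mL. At equivalence only the conjugate base is present: [A⁻] = 0.00625/0.077 = 8.1081e-02 M. Kb = Kw/Ka = 6.76e-10; [OH⁻] = √(Kb × [A⁻]) = 7.4017e-06; pOH = 5.13; pH = 14 - pOH = 8.87.

V = 52.1 mL, pH = 8.87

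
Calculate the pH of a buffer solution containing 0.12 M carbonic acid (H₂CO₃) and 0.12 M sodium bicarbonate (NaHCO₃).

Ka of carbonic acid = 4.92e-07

pKa = -log(4.92e-07) = 6.31. pH = pKa + log([A⁻]/[HA]) = 6.31 + log(0.12/0.12)

pH = 6.31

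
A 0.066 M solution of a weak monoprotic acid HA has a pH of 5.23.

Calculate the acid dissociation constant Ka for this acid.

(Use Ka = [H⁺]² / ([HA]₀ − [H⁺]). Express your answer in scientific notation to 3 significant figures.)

[H⁺] = 10^(−pH) = 10^(−5.23) = 5.888e-06 M. For HA ⇌ H⁺ + A⁻, Ka = [H⁺][A⁻]/[HA] = [H⁺]² / ([HA]₀ − [H⁺]) = (5.888e-06)² / (0.066 − 5.888e-06) = 5.25e-10.

K_a = 5.25e-10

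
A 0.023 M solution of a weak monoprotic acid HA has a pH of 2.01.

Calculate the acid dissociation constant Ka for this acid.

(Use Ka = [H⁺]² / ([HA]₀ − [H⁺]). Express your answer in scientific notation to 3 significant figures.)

[H⁺] = 10^(−pH) = 10^(−2.01) = 9.772e-03 M. For HA ⇌ H⁺ + A⁻, Ka = [H⁺][A⁻]/[HA] = [H⁺]² / ([HA]₀ − [H⁺]) = (9.772e-03)² / (0.023 − 9.772e-03) = 7.22e-03.

K_a = 7.22e-03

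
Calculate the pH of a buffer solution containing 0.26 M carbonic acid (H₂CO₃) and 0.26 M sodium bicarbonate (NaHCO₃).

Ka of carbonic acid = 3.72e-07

pKa = -log(3.72e-07) = 6.43. pH = pKa + log([A⁻]/[HA]) = 6.43 + log(0.26/0.26)

pH = 6.43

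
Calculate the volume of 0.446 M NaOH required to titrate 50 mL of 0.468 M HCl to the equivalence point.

At equivalence: moles acid = moles base. moles HCl = 0.468 × 50/1000 = 0.0234 mol. V_base = moles / 0.446 × 1000 = 52.5 mL.

V_{base} = 52.5 mL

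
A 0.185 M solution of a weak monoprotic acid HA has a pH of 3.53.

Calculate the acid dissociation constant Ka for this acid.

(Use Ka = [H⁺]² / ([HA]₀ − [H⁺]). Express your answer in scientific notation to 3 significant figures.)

[H⁺] = 10^(−pH) = 10^(−3.53) = 2.951e-04 M. For HA ⇌ H⁺ + A⁻, Ka = [H⁺][A⁻]/[HA] = [H⁺]² / ([HA]₀ − [H⁺]) = (2.951e-04)² / (0.185 − 2.951e-04) = 4.72e-07.

K_a = 4.72e-07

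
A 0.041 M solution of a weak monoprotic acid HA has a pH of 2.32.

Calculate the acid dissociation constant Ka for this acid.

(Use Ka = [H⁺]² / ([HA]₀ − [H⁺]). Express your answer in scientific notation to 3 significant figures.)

[H⁺] = 10^(−pH) = 10^(−2.32) = 4.786e-03 M. For HA ⇌ H⁺ + A⁻, Ka = [H⁺][A⁻]/[HA] = [H⁺]² / ([HA]₀ − [H⁺]) = (4.786e-03)² / (0.041 − 4.786e-03) = 6.33e-04.

K_a = 6.33e-04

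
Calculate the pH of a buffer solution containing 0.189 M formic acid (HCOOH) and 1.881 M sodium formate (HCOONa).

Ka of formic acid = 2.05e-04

pKa = -log(2.05e-04) = 3.69. pH = pKa + log([A⁻]/[HA]) = 3.69 + log(1.881/0.189)

pH = 4.69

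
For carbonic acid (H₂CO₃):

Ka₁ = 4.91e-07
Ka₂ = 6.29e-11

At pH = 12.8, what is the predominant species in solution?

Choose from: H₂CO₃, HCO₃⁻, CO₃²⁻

pKa₁ = 6.31, pKa₂ = 10.20. For a polyprotic acid the predominant species crosses at each pKa: below pKa_n the protonated form dominates, above it the deprotonated form does. At pH = 12.8, the predominant species is CO₃²⁻.

CO₃²⁻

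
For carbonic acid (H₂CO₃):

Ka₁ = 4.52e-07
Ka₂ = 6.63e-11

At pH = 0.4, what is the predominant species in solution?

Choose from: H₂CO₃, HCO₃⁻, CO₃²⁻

pKa₁ = 6.34, pKa₂ = 10.18. For a polyprotic acid the predominant species crosses at each pKa: below pKa_n the protonated form dominates, above it the deprotonated form does. At pH = 0.4, the predominant species is H₂CO₃.

H₂CO₃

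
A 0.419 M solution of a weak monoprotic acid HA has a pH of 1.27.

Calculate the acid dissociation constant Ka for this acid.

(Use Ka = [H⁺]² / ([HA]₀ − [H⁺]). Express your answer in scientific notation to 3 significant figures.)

[H⁺] = 10^(−pH) = 10^(−1.27) = 5.370e-02 M. For HA ⇌ H⁺ + A⁻, Ka = [H⁺][A⁻]/[HA] = [H⁺]² / ([HA]₀ − [H⁺]) = (5.370e-02)² / (0.419 − 5.370e-02) = 7.90e-03.

K_a = 7.90e-03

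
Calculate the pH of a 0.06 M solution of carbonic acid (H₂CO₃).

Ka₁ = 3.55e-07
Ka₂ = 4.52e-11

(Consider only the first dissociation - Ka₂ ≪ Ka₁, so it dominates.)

First dissociation dominates. From Ka₁ = [H⁺][HA⁻]/[H₂A], x² + Ka₁·x − Ka₁·C = 0 with C = 0.06 M and Ka₁ = 3.55e-07. Solving: [H⁺] = (−Ka₁ + √(Ka₁² + 4·Ka₁·C)) / 2 = 1.4577e-04 M. pH = -log(1.4577e-04) = 3.84.

pH = 3.84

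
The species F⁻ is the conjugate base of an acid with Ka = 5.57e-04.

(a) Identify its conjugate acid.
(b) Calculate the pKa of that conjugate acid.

(a) The conjugate acid is formed by adding one H⁺ to F⁻, giving HF. (b) pKa = -log(Ka) = -log(5.57e-04) = 3.25.

Conjugate acid: HF; pK_a = 3.25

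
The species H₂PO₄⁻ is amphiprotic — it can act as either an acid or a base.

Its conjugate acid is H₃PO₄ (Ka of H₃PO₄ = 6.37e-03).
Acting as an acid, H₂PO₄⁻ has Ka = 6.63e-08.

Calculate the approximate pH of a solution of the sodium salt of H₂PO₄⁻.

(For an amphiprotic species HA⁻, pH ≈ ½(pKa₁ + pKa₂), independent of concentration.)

pKa₁ = -log(6.37e-03) = 2.20; pKa₂ = -log(6.63e-08) = 7.18. For an amphiprotic species, pH ≈ ½(pKa₁ + pKa₂) = ½(2.20 + 7.18) = 4.69.

pH = 4.69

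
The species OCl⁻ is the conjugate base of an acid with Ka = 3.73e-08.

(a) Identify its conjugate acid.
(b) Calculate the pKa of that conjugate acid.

(a) The conjugate acid is formed by adding one H⁺ to OCl⁻, giving HOCl. (b) pKa = -log(Ka) = -log(3.73e-08) = 7.43.

Conjugate acid: HOCl; pK_a = 7.43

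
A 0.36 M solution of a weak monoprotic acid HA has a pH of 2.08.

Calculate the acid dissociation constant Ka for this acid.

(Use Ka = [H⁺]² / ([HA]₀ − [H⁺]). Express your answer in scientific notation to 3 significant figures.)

[H⁺] = 10^(−pH) = 10^(−2.08) = 8.318e-03 M. For HA ⇌ H⁺ + A⁻, Ka = [H⁺][A⁻]/[HA] = [H⁺]² / ([HA]₀ − [H⁺]) = (8.318e-03)² / (0.36 − 8.318e-03) = 1.97e-04.

K_a = 1.97e-04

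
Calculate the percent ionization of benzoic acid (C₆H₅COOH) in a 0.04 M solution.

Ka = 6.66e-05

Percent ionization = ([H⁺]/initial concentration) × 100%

Using Ka equilibrium: x² + Ka×x - Ka×C = 0. Solving: [H⁺] = 1.5992e-03. Percent = (1.5992e-03/0.04) × 100

Percent ionization = 4%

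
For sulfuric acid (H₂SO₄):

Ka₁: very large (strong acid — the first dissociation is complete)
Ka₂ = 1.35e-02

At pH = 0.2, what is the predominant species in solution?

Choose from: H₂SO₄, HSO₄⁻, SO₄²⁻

The first dissociation is complete, so H₂SO₄ itself is never the predominant species in water; pKa₂ = -log(1.35e-02) = 1.87. For a polyprotic acid the predominant species crosses at each pKa: below pKa_n the protonated form dominates, above it the deprotonated form does. At pH = 0.2, the predominant species is HSO₄⁻.

HSO₄⁻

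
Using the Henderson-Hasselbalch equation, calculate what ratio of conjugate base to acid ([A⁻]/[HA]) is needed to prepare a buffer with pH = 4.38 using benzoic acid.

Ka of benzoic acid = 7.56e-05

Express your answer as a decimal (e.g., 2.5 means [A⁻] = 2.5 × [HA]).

pKa = -log(7.56e-05) = 4.1215. pH = pKa + log([A⁻]/[HA]), so log([A⁻]/[HA]) = pH − pKa = 4.38 − 4.1215 = 0.2585. [A⁻]/[HA] = 10^(0.2585) = 1.81

[A⁻]/[HA] = 1.81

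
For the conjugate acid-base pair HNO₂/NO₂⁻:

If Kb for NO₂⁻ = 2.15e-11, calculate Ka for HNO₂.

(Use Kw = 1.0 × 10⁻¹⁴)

For a conjugate pair Ka × Kb = Kw, so Ka = Kw/Kb = 1.0 × 10⁻¹⁴ / 2.15e-11 = 4.65e-04.

K_a = 4.65e-04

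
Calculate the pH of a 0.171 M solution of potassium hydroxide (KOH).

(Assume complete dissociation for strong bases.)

[OH⁻] = 0.171 M for strong base. pOH = -log[OH⁻] = 0.77, pH = 14 - pOH

pH = 13.23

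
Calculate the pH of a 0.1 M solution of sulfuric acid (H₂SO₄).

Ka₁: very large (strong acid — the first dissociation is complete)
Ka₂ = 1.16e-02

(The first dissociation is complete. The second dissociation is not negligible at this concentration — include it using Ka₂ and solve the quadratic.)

First dissociation is complete: [H⁺]₀ = [HSO₄⁻]₀ = C = 0.1 M. Second dissociation HSO₄⁻ ⇌ H⁺ + SO₄²⁻: let x = [SO₄²⁻]. Ka₂ = (C + x)·x / (C − x) = 1.16e-02 → x² + (C + Ka₂)·x − Ka₂·C = 0 → x² + 0.11160·x − 1.160e-03 = 0. x = (−0.11160 + √(0.11160² + 4 × 1.160e-03)) / 2 = 9.5731e-03 M. [H⁺] = C + x = 0.1 + 9.5731e-03 = 1.0957e-01 M. pH = -log(1.0957e-01) = 0.96.

pH = 0.96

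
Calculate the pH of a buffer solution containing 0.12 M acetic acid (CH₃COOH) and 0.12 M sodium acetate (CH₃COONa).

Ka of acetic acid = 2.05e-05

pKa = -log(2.05e-05) = 4.69. pH = pKa + log([A⁻]/[HA]) = 4.69 + log(0.12/0.12)

pH = 4.69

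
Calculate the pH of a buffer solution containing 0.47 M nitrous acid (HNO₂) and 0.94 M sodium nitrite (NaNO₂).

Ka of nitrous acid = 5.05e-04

pKa = -log(5.05e-04) = 3.30. pH = pKa + log([A⁻]/[HA]) = 3.30 + log(0.94/0.47)

pH = 3.60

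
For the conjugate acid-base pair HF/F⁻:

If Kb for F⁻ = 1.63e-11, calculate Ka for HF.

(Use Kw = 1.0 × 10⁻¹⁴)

For a conjugate pair Ka × Kb = Kw, so Ka = Kw/Kb = 1.0 × 10⁻¹⁴ / 1.63e-11 = 6.13e-04.

K_a = 6.13e-04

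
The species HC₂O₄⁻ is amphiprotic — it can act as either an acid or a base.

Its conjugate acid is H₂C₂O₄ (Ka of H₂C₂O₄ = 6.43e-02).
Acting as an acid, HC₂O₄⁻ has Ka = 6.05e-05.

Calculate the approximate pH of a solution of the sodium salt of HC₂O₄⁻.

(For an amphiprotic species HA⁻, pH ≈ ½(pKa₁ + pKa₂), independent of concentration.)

pKa₁ = -log(6.43e-02) = 1.19; pKa₂ = -log(6.05e-05) = 4.22. For an amphiprotic species, pH ≈ ½(pKa₁ + pKa₂) = ½(1.19 + 4.22) = 2.71.

pH = 2.71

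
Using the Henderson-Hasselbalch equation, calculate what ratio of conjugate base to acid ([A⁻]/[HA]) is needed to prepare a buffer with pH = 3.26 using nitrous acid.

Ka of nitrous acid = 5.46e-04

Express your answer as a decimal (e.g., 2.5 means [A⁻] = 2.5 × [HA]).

pKa = -log(5.46e-04) = 3.2628. pH = pKa + log([A⁻]/[HA]), so log([A⁻]/[HA]) = pH − pKa = 3.26 − 3.2628 = -0.0028. [A⁻]/[HA] = 10^(-0.0028) = 0.994

[A⁻]/[HA] = 0.994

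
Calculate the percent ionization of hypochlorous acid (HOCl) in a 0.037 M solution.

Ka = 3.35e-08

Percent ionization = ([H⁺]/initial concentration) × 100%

Using Ka equilibrium: x² + Ka×x - Ka×C = 0. Solving: [H⁺] = 3.5190e-05. Percent = (3.5190e-05/0.037) × 100

Percent ionization = 0.0951%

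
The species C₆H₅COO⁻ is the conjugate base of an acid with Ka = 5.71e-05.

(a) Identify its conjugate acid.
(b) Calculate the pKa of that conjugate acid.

(a) The conjugate acid is formed by adding one H⁺ to C₆H₅COO⁻, giving C₆H₅COOH. (b) pKa = -log(Ka) = -log(5.71e-05) = 4.24.

Conjugate acid: C₆H₅COOH; pK_a = 4.24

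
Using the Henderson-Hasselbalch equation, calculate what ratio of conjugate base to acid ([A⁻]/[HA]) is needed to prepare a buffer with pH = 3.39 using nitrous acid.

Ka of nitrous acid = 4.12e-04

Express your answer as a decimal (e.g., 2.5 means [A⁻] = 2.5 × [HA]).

pKa = -log(4.12e-04) = 3.3851. pH = pKa + log([A⁻]/[HA]), so log([A⁻]/[HA]) = pH − pKa = 3.39 − 3.3851 = 0.0049. [A⁻]/[HA] = 10^(0.0049) = 1.01

[A⁻]/[HA] = 1.01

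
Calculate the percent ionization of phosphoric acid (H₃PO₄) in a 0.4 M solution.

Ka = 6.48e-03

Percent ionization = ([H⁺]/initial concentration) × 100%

Using Ka equilibrium: x² + Ka×x - Ka×C = 0. Solving: [H⁺] = 4.7775e-02. Percent = (4.7775e-02/0.4) × 100

Percent ionization = 11.9%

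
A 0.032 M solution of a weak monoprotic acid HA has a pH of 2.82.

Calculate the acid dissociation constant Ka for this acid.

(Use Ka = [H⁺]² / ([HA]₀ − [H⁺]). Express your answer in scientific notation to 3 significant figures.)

[H⁺] = 10^(−pH) = 10^(−2.82) = 1.514e-03 M. For HA ⇌ H⁺ + A⁻, Ka = [H⁺][A⁻]/[HA] = [H⁺]² / ([HA]₀ − [H⁺]) = (1.514e-03)² / (0.032 − 1.514e-03) = 7.51e-05.

K_a = 7.51e-05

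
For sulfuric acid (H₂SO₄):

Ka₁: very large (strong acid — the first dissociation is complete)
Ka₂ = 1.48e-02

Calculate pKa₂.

pKa₂ = -log(Ka₂) = -log(1.48e-02) = 1.83.

pK_{a2} = 1.83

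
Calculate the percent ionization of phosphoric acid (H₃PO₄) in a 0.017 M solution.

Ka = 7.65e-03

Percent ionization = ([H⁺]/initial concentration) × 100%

Using Ka equilibrium: x² + Ka×x - Ka×C = 0. Solving: [H⁺] = 8.2033e-03. Percent = (8.2033e-03/0.017) × 100

Percent ionization = 48.3%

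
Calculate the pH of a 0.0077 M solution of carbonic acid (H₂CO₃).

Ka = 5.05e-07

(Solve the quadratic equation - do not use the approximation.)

x² + Ka×x - Ka×C = 0. Using quadratic formula: [H⁺] = 6.2106e-05

pH = 4.21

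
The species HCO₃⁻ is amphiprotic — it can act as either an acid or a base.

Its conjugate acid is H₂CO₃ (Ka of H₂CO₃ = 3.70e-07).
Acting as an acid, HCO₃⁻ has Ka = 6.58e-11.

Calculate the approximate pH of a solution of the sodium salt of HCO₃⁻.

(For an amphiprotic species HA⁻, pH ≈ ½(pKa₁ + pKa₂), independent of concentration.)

pKa₁ = -log(3.70e-07) = 6.43; pKa₂ = -log(6.58e-11) = 10.18. For an amphiprotic species, pH ≈ ½(pKa₁ + pKa₂) = ½(6.43 + 10.18) = 8.31.

pH = 8.31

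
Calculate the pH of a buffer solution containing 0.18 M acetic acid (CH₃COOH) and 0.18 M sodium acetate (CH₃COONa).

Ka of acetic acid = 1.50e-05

pKa = -log(1.50e-05) = 4.82. pH = pKa + log([A⁻]/[HA]) = 4.82 + log(0.18/0.18)

pH = 4.82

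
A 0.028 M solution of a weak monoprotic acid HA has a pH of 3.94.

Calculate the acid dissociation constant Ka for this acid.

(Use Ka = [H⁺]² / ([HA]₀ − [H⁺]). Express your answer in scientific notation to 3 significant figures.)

[H⁺] = 10^(−pH) = 10^(−3.94) = 1.148e-04 M. For HA ⇌ H⁺ + A⁻, Ka = [H⁺][A⁻]/[HA] = [H⁺]² / ([HA]₀ − [H⁺]) = (1.148e-04)² / (0.028 − 1.148e-04) = 4.73e-07.

K_a = 4.73e-07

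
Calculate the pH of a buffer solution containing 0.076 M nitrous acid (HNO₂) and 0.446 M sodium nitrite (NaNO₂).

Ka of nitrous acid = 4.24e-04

pKa = -log(4.24e-04) = 3.37. pH = pKa + log([A⁻]/[HA]) = 3.37 + log(0.446/0.076)

pH = 4.14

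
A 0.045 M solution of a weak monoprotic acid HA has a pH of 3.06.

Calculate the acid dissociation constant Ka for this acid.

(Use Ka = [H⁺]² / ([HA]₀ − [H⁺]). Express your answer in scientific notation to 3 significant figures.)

[H⁺] = 10^(−pH) = 10^(−3.06) = 8.710e-04 M. For HA ⇌ H⁺ + A⁻, Ka = [H⁺][A⁻]/[HA] = [H⁺]² / ([HA]₀ − [H⁺]) = (8.710e-04)² / (0.045 − 8.710e-04) = 1.72e-05.

K_a = 1.72e-05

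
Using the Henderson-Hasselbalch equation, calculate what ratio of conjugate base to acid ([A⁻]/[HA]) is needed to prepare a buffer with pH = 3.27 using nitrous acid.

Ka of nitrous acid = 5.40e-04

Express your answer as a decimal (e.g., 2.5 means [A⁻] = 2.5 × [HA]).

pKa = -log(5.40e-04) = 3.2676. pH = pKa + log([A⁻]/[HA]), so log([A⁻]/[HA]) = pH − pKa = 3.27 − 3.2676 = 0.0024. [A⁻]/[HA] = 10^(0.0024) = 1.01

[A⁻]/[HA] = 1.01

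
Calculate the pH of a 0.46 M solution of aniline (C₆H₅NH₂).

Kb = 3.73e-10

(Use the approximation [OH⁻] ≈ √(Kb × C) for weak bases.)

[OH⁻] = √(Kb × C) = √(3.73e-10 × 0.46) = 1.3099e-05. pOH = 4.88, pH = 14 - pOH

pH = 9.12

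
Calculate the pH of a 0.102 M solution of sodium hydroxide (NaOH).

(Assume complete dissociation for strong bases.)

[OH⁻] = 0.102 M for strong base. pOH = -log[OH⁻] = 0.99, pH = 14 - pOH

pH = 13.01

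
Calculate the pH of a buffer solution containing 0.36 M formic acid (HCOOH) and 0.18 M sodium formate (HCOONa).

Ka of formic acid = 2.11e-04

pKa = -log(2.11e-04) = 3.68. pH = pKa + log([A⁻]/[HA]) = 3.68 + log(0.18/0.36)

pH = 3.37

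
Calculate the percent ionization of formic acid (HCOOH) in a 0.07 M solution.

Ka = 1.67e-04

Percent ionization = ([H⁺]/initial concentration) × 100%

Using Ka equilibrium: x² + Ka×x - Ka×C = 0. Solving: [H⁺] = 3.3366e-03. Percent = (3.3366e-03/0.07) × 100

Percent ionization = 4.77%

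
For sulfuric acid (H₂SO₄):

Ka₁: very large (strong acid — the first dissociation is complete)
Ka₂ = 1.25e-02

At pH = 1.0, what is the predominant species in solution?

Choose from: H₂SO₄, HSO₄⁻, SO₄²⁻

The first dissociation is complete, so H₂SO₄ itself is never the predominant species in water; pKa₂ = -log(1.25e-02) = 1.90. For a polyprotic acid the predominant species crosses at each pKa: below pKa_n the protonated form dominates, above it the deprotonated form does. At pH = 1.0, the predominant species is HSO₄⁻.

HSO₄⁻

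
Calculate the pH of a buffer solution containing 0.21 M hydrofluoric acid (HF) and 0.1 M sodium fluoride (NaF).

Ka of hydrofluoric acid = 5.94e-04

pKa = -log(5.94e-04) = 3.23. pH = pKa + log([A⁻]/[HA]) = 3.23 + log(0.1/0.21)

pH = 2.90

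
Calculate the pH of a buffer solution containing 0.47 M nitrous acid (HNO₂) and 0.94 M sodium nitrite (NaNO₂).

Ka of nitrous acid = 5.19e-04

pKa = -log(5.19e-04) = 3.28. pH = pKa + log([A⁻]/[HA]) = 3.28 + log(0.94/0.47)

pH = 3.59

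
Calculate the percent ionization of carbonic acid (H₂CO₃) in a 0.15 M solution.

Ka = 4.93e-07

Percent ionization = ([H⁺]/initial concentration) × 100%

Using Ka equilibrium: x² + Ka×x - Ka×C = 0. Solving: [H⁺] = 2.7169e-04. Percent = (2.7169e-04/0.15) × 100

Percent ionization = 0.181%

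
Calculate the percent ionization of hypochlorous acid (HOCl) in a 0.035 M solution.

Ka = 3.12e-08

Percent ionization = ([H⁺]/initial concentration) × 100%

Using Ka equilibrium: x² + Ka×x - Ka×C = 0. Solving: [H⁺] = 3.3030e-05. Percent = (3.3030e-05/0.035) × 100

Percent ionization = 0.0944%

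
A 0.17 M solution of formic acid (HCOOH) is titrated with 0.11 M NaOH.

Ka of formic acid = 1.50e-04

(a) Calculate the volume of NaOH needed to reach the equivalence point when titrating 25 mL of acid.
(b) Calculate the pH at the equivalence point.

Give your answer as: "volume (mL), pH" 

moles acid = 0.17 × 25/1000 = 0.00425 mol; V_base = moles/0.11 × 1000 = 38.6 mL. At equivalence only the conjugate base is present: [A⁻] = 0.00425/0.064 = 6.6786e-02 M. Kb = Kw/Ka = 6.67e-11; [OH⁻] = √(Kb × [A⁻]) = 2.1101e-06; pOH = 5.68; pH = 14 - pOH = 8.32.

V = 38.6 mL, pH = 8.32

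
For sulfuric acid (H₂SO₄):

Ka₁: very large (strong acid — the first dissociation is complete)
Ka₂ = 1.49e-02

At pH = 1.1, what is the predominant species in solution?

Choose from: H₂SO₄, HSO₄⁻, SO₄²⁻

The first dissociation is complete, so H₂SO₄ itself is never the predominant species in water; pKa₂ = -log(1.49e-02) = 1.83. For a polyprotic acid the predominant species crosses at each pKa: below pKa_n the protonated form dominates, above it the deprotonated form does. At pH = 1.1, the predominant species is HSO₄⁻.

HSO₄⁻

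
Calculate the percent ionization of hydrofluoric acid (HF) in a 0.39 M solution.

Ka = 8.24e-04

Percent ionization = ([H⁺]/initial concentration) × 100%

Using Ka equilibrium: x² + Ka×x - Ka×C = 0. Solving: [H⁺] = 1.7519e-02. Percent = (1.7519e-02/0.39) × 100

Percent ionization = 4.49%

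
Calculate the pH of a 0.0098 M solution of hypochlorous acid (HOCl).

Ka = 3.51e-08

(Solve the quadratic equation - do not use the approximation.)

x² + Ka×x - Ka×C = 0. Using quadratic formula: [H⁺] = 1.8529e-05

pH = 4.73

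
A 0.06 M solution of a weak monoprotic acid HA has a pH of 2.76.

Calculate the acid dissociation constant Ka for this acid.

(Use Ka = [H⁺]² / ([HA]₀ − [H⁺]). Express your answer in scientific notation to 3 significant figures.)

[H⁺] = 10^(−pH) = 10^(−2.76) = 1.738e-03 M. For HA ⇌ H⁺ + A⁻, Ka = [H⁺][A⁻]/[HA] = [H⁺]² / ([HA]₀ − [H⁺]) = (1.738e-03)² / (0.06 − 1.738e-03) = 5.18e-05.

K_a = 5.18e-05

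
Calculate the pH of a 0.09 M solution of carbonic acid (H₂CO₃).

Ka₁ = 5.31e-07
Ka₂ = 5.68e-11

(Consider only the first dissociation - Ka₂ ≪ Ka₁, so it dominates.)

First dissociation dominates. From Ka₁ = [H⁺][HA⁻]/[H₂A], x² + Ka₁·x − Ka₁·C = 0 with C = 0.09 M and Ka₁ = 5.31e-07. Solving: [H⁺] = (−Ka₁ + √(Ka₁² + 4·Ka₁·C)) / 2 = 2.1834e-04 M. pH = -log(2.1834e-04) = 3.66.

pH = 3.66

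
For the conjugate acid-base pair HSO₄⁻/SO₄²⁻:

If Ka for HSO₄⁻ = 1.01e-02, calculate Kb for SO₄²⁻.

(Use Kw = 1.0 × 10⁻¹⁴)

For a conjugate pair Ka × Kb = Kw, so Kb = Kw/Ka = 1.0 × 10⁻¹⁴ / 1.01e-02 = 9.90e-13.

K_b = 9.90e-13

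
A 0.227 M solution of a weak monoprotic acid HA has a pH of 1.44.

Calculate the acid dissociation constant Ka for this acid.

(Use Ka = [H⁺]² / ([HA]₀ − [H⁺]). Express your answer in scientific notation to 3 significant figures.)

[H⁺] = 10^(−pH) = 10^(−1.44) = 3.631e-02 M. For HA ⇌ H⁺ + A⁻, Ka = [H⁺][A⁻]/[HA] = [H⁺]² / ([HA]₀ − [H⁺]) = (3.631e-02)² / (0.227 − 3.631e-02) = 6.91e-03.

K_a = 6.91e-03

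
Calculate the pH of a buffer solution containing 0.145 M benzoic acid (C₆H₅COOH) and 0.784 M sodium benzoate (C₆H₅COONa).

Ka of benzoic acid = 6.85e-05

pKa = -log(6.85e-05) = 4.16. pH = pKa + log([A⁻]/[HA]) = 4.16 + log(0.784/0.145)

pH = 4.90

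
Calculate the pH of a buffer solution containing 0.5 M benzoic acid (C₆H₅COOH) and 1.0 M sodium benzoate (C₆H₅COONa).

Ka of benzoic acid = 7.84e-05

pKa = -log(7.84e-05) = 4.11. pH = pKa + log([A⁻]/[HA]) = 4.11 + log(1.0/0.5)

pH = 4.41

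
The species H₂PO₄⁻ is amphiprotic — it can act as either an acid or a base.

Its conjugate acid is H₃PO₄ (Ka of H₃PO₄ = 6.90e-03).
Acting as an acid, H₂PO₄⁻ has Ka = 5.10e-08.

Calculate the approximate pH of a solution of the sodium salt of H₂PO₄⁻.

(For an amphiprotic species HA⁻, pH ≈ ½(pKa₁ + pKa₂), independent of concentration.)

pKa₁ = -log(6.90e-03) = 2.16; pKa₂ = -log(5.10e-08) = 7.29. For an amphiprotic species, pH ≈ ½(pKa₁ + pKa₂) = ½(2.16 + 7.29) = 4.73.

pH = 4.73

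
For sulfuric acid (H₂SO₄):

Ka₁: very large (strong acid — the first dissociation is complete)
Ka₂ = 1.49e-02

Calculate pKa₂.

pKa₂ = -log(Ka₂) = -log(1.49e-02) = 1.83.

pK_{a2} = 1.83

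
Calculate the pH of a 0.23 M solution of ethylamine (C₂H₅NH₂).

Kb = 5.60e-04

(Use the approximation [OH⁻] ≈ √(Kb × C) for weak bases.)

[OH⁻] = √(Kb × C) = √(5.60e-04 × 0.23) = 1.1349e-02. pOH = 1.95, pH = 14 - pOH

pH = 12.05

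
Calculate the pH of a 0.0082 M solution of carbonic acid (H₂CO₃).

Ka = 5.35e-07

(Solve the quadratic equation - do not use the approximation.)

x² + Ka×x - Ka×C = 0. Using quadratic formula: [H⁺] = 6.5967e-05

pH = 4.18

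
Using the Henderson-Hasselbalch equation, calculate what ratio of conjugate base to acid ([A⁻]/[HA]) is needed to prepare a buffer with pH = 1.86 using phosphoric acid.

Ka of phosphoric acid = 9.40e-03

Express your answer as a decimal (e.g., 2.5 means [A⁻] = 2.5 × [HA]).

pKa = -log(9.40e-03) = 2.0269. pH = pKa + log([A⁻]/[HA]), so log([A⁻]/[HA]) = pH − pKa = 1.86 − 2.0269 = -0.1669. [A⁻]/[HA] = 10^(-0.1669) = 0.681

[A⁻]/[HA] = 0.681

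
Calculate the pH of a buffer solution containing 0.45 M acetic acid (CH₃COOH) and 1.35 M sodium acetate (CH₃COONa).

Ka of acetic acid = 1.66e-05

pKa = -log(1.66e-05) = 4.78. pH = pKa + log([A⁻]/[HA]) = 4.78 + log(1.35/0.45)

pH = 5.26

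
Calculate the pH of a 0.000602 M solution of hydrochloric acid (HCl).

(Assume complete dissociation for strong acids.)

[H⁺] = 0.000602 M for strong acid. pH = -log[H⁺] = -log(0.000602)

pH = 3.22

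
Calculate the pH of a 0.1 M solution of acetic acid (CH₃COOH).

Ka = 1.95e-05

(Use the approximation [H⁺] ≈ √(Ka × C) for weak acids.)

[H⁺] = √(Ka × C) = √(1.95e-05 × 0.1) = 1.3964e-03. pH = -log(1.3964e-03)

pH = 2.85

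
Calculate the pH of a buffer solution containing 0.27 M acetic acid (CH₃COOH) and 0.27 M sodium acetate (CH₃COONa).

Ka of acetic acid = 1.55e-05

pKa = -log(1.55e-05) = 4.81. pH = pKa + log([A⁻]/[HA]) = 4.81 + log(0.27/0.27)

pH = 4.81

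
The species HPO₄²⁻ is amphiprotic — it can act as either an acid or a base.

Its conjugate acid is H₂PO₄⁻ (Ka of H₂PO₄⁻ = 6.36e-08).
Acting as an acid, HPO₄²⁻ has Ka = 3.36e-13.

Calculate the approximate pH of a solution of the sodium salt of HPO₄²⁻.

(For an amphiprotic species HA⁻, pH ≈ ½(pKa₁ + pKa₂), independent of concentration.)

pKa₁ = -log(6.36e-08) = 7.20; pKa₂ = -log(3.36e-13) = 12.47. For an amphiprotic species, pH ≈ ½(pKa₁ + pKa₂) = ½(7.20 + 12.47) = 9.84.

pH = 9.84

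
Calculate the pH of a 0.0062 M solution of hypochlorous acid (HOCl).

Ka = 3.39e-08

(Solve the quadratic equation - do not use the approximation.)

x² + Ka×x - Ka×C = 0. Using quadratic formula: [H⁺] = 1.4481e-05

pH = 4.84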